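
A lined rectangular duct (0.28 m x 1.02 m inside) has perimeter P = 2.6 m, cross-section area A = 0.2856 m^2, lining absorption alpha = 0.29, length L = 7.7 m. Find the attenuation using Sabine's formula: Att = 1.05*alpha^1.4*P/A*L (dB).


alpha^1.4 = 0.29^1.4 = 0.176749
Attenuation rate = 1.05 * alpha^1.4 * P / A
= 1.05 * 0.176749 * 2.6 / 0.2856 = 1.68951 dB/m
Total Att = 1.68951 * 7.7 = 13.009 dB


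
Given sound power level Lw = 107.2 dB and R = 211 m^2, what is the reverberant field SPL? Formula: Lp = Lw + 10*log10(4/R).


4/R = 4/211 = 0.0189573
Lp = 107.2 + 10*log10(0.0189573) = 89.978 dB


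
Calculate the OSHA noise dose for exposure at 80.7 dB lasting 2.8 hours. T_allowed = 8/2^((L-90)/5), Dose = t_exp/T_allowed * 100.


T_allowed = 8 / 2^((80.7 - 90)/5) = 29.0406 hr
Dose = 2.8 / 29.0406 * 100 = 9.6417 %


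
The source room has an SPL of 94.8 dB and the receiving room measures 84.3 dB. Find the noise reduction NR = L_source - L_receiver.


NR = L_source - L_receiver (difference between source and receiving room levels)
NR = 94.8 - 84.3 = 10.5 dB


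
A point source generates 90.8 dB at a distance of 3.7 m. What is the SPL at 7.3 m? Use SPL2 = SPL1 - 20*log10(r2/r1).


r2/r1 = 7.3/3.7 = 1.97297
Correction = 20*log10(1.97297) = 5.90241 dB
SPL2 = 90.8 - 5.90241 = 84.898 dB


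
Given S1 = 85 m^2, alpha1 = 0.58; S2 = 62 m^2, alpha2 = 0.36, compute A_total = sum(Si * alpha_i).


85 * 0.58 = 49.3
62 * 0.36 = 22.32
A_total = 49.3 + 22.32 = 71.62 m^2


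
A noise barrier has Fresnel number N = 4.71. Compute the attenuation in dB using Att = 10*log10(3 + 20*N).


3 + 20*N = 3 + 20*4.71 = 97.2
Att = 10*log10(97.2) = 19.877 dB


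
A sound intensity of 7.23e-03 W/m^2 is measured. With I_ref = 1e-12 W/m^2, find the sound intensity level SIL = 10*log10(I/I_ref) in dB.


I / I_ref = 7.23e-03 / 1e-12 = 7.23e+09
SIL = 10 * log10(7.23e+09) = 98.591 dB


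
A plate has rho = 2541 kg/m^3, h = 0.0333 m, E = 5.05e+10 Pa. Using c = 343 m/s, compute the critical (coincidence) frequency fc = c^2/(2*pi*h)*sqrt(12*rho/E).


12*rho/E = 12*2541/5.05e+10 = 6.03802e-07
sqrt(12*rho/E) = sqrt(6.03802e-07) = 0.000777047
c^2/(2*pi*h) = 343^2/(2*pi*0.0333) = 562295
fc = 562295 * 0.000777047 = 436.93 Hz


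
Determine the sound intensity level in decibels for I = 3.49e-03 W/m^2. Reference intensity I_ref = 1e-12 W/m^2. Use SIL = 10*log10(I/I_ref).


I / I_ref = 3.49e-03 / 1e-12 = 3.49e+09
SIL = 10 * log10(3.49e+09) = 95.428 dB


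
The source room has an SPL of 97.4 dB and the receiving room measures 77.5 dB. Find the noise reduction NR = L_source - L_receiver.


NR = L_source - L_receiver (difference between source and receiving room levels)
NR = 97.4 - 77.5 = 19.9 dB


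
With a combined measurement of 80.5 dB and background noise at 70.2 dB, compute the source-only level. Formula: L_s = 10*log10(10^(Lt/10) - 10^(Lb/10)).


10^(80.5/10) = 1.12202e+08
10^(70.2/10) = 1.04713e+07
Difference = 1.12202e+08 - 1.04713e+07 = 1.01731e+08
L_source = 10*log10(1.01731e+08) = 80.075 dB


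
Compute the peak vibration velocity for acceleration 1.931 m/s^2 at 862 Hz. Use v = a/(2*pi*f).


omega = 2*pi*f = 2*pi*862 = 5416.11 rad/s
v = a / omega = 1.931 / 5416.11 = 0.00035653 m/s


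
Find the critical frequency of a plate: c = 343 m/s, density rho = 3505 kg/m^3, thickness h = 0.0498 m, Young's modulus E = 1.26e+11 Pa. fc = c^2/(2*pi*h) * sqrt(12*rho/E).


12*rho/E = 12*3505/1.26e+11 = 3.3381e-07
sqrt(12*rho/E) = sqrt(3.3381e-07) = 0.000577763
c^2/(2*pi*h) = 343^2/(2*pi*0.0498) = 375992
fc = 375992 * 0.000577763 = 217.23 Hz


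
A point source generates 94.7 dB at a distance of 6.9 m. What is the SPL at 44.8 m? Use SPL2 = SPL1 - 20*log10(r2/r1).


r2/r1 = 44.8/6.9 = 6.49275
Correction = 20*log10(6.49275) = 16.2486 dB
SPL2 = 94.7 - 16.2486 = 78.451 dB


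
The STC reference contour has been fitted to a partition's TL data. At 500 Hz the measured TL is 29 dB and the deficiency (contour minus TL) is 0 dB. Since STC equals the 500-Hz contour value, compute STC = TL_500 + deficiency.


By ASTM E413, STC = value of the fitted reference contour at 500 Hz.
Contour value at 500 Hz = TL_500 + deficiency = 29 + 0 = 29
STC = 29


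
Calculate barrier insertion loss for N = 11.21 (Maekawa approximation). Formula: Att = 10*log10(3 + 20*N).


3 + 20*N = 3 + 20*11.21 = 227.2
Att = 10*log10(227.2) = 23.564 dB


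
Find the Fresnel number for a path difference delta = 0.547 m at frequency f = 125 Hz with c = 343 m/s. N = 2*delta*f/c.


N = 2*delta*f/c = 2*delta/lambda, where lambda = c/f
lambda = 343 / 125 = 2.744 m
N = 2 * 0.547 / 2.744 = 0.39869


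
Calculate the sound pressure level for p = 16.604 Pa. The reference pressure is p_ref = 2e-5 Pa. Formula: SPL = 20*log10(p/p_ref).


p / p_ref = 16.604 / 2e-5 = 830200
SPL = 20 * log10(830200) = 118.38 dB


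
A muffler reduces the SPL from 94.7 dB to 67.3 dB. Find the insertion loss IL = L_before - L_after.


Insertion loss = SPL without muffler - SPL with muffler
IL = 94.7 - 67.3 = 27.4 dB


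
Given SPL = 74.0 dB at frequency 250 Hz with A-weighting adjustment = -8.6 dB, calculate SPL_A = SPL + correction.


A-weighting table: 250 Hz -> -8.6 dB correction
SPL_A = SPL + correction = 74.0 + (-8.6) = 65.4 dBA


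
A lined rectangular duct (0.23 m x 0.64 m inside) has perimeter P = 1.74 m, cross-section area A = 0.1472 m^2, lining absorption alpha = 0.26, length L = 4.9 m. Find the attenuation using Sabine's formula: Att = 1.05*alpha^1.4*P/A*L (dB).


alpha^1.4 = 0.26^1.4 = 0.151692
Attenuation rate = 1.05 * alpha^1.4 * P / A
= 1.05 * 0.151692 * 1.74 / 0.1472 = 1.88275 dB/m
Total Att = 1.88275 * 4.9 = 9.2255 dB


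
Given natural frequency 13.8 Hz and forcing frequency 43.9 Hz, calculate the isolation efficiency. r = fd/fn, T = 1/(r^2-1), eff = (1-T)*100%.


r = 43.9 / 13.8 = 3.18116
r^2 - 1 = 3.18116^2 - 1 = 9.11978
T = 1/9.11978 = 0.109652
Efficiency = (1 - 0.109652)*100 = 89.035 %


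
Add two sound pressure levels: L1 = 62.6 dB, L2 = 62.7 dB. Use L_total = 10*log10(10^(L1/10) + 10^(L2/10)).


10^(62.6/10) = 1.8197e+06
10^(62.7/10) = 1.86209e+06
Sum = 1.8197e+06 + 1.86209e+06 = 3.68179e+06
L_total = 10*log10(3.68179e+06) = 65.661 dB


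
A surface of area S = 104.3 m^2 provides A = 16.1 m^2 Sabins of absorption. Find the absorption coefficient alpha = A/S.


Absorption coefficient = absorbed power / incident power
alpha = A / S = 16.1 / 104.3 = 0.15436


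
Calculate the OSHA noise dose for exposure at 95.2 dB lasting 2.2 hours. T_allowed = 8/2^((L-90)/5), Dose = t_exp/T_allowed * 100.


T_allowed = 8 / 2^((95.2 - 90)/5) = 3.89062 hr
Dose = 2.2 / 3.89062 * 100 = 56.546 %


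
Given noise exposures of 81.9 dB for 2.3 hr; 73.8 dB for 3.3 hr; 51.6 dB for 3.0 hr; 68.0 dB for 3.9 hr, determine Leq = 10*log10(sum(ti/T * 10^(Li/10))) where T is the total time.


T_total = 2.3 + 3.3 + 3.0 + 3.9 = 12.5 hr
(2.3/12.5) * 10^(81.9/10) = 2.84982e+07
(3.3/12.5) * 10^(73.8/10) = 6.33292e+06
(3.0/12.5) * 10^(51.6/10) = 34690.6
(3.9/12.5) * 10^(68.0/10) = 1.96859e+06
Sum = 2.84982e+07 + 6.33292e+06 + 34690.6 + 1.96859e+06 = 3.68344e+07
Leq = 10*log10(3.68344e+07) = 75.663 dB


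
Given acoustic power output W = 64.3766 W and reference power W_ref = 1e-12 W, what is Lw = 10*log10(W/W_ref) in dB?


W / W_ref = 64.3766 / 1e-12 = 6.43766e+13
Lw = 10 * log10(6.43766e+13) = 138.09 dB


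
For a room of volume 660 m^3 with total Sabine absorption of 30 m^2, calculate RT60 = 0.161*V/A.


RT60 = 0.161 * 660 / 30 = 3.542 s


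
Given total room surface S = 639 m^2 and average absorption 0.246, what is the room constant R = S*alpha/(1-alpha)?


R = 639 * 0.246 / (1 - 0.246) = 208.48 m^2


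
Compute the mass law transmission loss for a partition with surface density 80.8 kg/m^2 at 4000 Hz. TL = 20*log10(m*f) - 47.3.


m * f = 80.8 * 4000 = 323200
20*log10(323200) = 110.189 dB
TL = 110.189 - 47.3 = 62.889 dB


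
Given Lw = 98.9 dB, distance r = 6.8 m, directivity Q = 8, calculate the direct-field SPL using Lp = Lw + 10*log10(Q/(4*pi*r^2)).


4*pi*r^2 = 4*pi*6.8^2 = 581.069 m^2
Q / (4*pi*r^2) = 8 / 581.069 = 0.0137677
Lp = 98.9 + 10*log10(0.0137677) = 80.289 dB


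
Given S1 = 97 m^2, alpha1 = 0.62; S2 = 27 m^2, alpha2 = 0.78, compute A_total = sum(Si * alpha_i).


97 * 0.62 = 60.14
27 * 0.78 = 21.06
A_total = 60.14 + 21.06 = 81.2 m^2


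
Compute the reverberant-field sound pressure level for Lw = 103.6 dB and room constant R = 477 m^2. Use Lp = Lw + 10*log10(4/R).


4/R = 4/477 = 0.00838574
Lp = 103.6 + 10*log10(0.00838574) = 82.835 dB


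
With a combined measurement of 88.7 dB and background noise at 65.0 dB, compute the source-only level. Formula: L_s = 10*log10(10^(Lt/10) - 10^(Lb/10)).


10^(88.7/10) = 7.4131e+08
10^(65.0/10) = 3.16228e+06
Difference = 7.4131e+08 - 3.16228e+06 = 7.38148e+08
L_source = 10*log10(7.38148e+08) = 88.681 dB


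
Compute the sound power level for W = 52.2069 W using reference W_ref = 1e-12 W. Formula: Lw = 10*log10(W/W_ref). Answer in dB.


W / W_ref = 52.2069 / 1e-12 = 5.22069e+13
Lw = 10 * log10(5.22069e+13) = 137.18 dB


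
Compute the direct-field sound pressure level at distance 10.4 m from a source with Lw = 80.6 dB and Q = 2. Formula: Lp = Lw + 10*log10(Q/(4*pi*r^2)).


4*pi*r^2 = 4*pi*10.4^2 = 1359.18 m^2
Q / (4*pi*r^2) = 2 / 1359.18 = 0.00147148
Lp = 80.6 + 10*log10(0.00147148) = 52.278 dB


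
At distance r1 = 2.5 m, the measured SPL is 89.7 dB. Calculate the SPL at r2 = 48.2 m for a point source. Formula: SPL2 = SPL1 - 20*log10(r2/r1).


r2/r1 = 48.2/2.5 = 19.28
Correction = 20*log10(19.28) = 25.7021 dB
SPL2 = 89.7 - 25.7021 = 63.998 dB


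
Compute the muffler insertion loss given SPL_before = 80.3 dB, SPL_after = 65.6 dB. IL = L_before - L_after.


Insertion loss = SPL without muffler - SPL with muffler
IL = 80.3 - 65.6 = 14.7 dB


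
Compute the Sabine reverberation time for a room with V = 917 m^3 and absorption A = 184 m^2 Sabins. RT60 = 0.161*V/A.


RT60 = 0.161 * 917 / 184 = 0.80237 s


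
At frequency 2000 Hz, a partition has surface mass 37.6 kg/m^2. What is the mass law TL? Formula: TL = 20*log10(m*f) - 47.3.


m * f = 37.6 * 2000 = 75200
20*log10(75200) = 97.5244 dB
TL = 97.5244 - 47.3 = 50.224 dB


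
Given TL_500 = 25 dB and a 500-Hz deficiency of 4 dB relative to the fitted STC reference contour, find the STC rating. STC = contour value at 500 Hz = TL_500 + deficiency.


By ASTM E413, STC = value of the fitted reference contour at 500 Hz.
Contour value at 500 Hz = TL_500 + deficiency = 25 + 4 = 29
STC = 29


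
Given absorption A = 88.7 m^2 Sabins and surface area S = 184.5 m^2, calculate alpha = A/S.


Absorption coefficient = absorbed power / incident power
alpha = A / S = 88.7 / 184.5 = 0.48076


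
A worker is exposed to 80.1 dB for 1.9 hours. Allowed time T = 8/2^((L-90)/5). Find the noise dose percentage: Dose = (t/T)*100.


T_allowed = 8 / 2^((80.1 - 90)/5) = 31.5594 hr
Dose = 1.9 / 31.5594 * 100 = 6.0204 %


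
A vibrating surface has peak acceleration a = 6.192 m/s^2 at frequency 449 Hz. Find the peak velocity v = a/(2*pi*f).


omega = 2*pi*f = 2*pi*449 = 2821.15 rad/s
v = a / omega = 6.192 / 2821.15 = 0.0021948 m/s


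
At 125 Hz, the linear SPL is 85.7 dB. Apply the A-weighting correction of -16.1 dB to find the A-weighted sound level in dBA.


A-weighting table: 125 Hz -> -16.1 dB correction
SPL_A = SPL + correction = 85.7 + (-16.1) = 69.6 dBA


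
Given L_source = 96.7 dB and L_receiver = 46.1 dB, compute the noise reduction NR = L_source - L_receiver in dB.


NR = L_source - L_receiver (difference between source and receiving room levels)
NR = 96.7 - 46.1 = 50.6 dB


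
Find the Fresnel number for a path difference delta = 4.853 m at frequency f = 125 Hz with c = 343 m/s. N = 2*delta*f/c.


N = 2*delta*f/c = 2*delta/lambda, where lambda = c/f
lambda = 343 / 125 = 2.744 m
N = 2 * 4.853 / 2.744 = 3.5372


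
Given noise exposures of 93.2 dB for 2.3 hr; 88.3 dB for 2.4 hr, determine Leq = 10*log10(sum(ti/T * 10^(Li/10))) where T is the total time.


T_total = 2.3 + 2.4 = 4.7 hr
(2.3/4.7) * 10^(93.2/10) = 1.02242e+09
(2.4/4.7) * 10^(88.3/10) = 3.45234e+08
Sum = 1.02242e+09 + 3.45234e+08 = 1.36765e+09
Leq = 10*log10(1.36765e+09) = 91.36 dB


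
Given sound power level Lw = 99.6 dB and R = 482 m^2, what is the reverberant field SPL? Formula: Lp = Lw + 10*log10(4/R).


4/R = 4/482 = 0.00829876
Lp = 99.6 + 10*log10(0.00829876) = 78.79 dB


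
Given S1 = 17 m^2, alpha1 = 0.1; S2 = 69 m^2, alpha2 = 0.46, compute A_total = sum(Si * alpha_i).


17 * 0.1 = 1.7
69 * 0.46 = 31.74
A_total = 1.7 + 31.74 = 33.44 m^2


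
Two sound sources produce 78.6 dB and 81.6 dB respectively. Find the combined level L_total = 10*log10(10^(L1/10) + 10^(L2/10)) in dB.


10^(78.6/10) = 7.24436e+07
10^(81.6/10) = 1.44544e+08
Sum = 7.24436e+07 + 1.44544e+08 = 2.16988e+08
L_total = 10*log10(2.16988e+08) = 83.364 dB


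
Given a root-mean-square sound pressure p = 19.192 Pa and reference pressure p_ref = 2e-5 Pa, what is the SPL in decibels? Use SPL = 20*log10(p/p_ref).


p / p_ref = 19.192 / 2e-5 = 959600
SPL = 20 * log10(959600) = 119.64 dB


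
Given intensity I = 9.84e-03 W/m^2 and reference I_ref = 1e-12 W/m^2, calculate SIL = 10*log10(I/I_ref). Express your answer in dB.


I / I_ref = 9.84e-03 / 1e-12 = 9.84e+09
SIL = 10 * log10(9.84e+09) = 99.93 dB


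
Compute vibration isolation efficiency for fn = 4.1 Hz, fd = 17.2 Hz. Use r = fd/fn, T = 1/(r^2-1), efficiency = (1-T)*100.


r = 17.2 / 4.1 = 4.19512
r^2 - 1 = 4.19512^2 - 1 = 16.599
T = 1/16.599 = 0.0602446
Efficiency = (1 - 0.0602446)*100 = 93.976 %


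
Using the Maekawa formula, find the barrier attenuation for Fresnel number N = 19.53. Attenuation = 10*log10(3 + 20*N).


3 + 20*N = 3 + 20*19.53 = 393.6
Att = 10*log10(393.6) = 25.951 dB


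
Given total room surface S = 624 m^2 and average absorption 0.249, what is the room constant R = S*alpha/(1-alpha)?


R = 624 * 0.249 / (1 - 0.249) = 206.89 m^2


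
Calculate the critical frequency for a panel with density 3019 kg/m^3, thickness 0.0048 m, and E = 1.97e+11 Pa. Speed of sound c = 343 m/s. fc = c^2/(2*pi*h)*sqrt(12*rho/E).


12*rho/E = 12*3019/1.97e+11 = 1.83898e-07
sqrt(12*rho/E) = sqrt(1.83898e-07) = 0.000428833
c^2/(2*pi*h) = 343^2/(2*pi*0.0048) = 3.90092e+06
fc = 3.90092e+06 * 0.000428833 = 1672.8 Hz


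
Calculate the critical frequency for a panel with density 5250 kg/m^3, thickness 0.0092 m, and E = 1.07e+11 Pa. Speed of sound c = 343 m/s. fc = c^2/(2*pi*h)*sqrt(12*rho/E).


12*rho/E = 12*5250/1.07e+11 = 5.88785e-07
sqrt(12*rho/E) = sqrt(5.88785e-07) = 0.000767323
c^2/(2*pi*h) = 343^2/(2*pi*0.0092) = 2.03526e+06
fc = 2.03526e+06 * 0.000767323 = 1561.7 Hz


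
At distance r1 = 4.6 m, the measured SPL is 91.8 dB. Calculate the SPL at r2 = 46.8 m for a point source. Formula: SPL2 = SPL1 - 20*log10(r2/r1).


r2/r1 = 46.8/4.6 = 10.1739
Correction = 20*log10(10.1739) = 20.1497 dB
SPL2 = 91.8 - 20.1497 = 71.65 dB


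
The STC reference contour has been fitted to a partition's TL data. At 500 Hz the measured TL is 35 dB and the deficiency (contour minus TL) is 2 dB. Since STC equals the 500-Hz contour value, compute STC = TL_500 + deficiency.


By ASTM E413, STC = value of the fitted reference contour at 500 Hz.
Contour value at 500 Hz = TL_500 + deficiency = 35 + 2 = 37
STC = 37


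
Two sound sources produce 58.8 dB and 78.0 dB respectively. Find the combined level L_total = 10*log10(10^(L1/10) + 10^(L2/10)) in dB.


10^(58.8/10) = 758578
10^(78.0/10) = 6.30957e+07
Sum = 758578 + 6.30957e+07 = 6.38543e+07
L_total = 10*log10(6.38543e+07) = 78.052 dB


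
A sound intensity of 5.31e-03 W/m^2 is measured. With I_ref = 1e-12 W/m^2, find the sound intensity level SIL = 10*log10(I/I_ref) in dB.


I / I_ref = 5.31e-03 / 1e-12 = 5.31e+09
SIL = 10 * log10(5.31e+09) = 97.251 dB


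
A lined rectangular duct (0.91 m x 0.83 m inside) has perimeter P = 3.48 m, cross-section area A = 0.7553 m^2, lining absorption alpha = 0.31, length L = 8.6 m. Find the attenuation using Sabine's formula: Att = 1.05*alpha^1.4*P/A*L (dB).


alpha^1.4 = 0.31^1.4 = 0.194047
Attenuation rate = 1.05 * alpha^1.4 * P / A
= 1.05 * 0.194047 * 3.48 / 0.7553 = 0.938763 dB/m
Total Att = 0.938763 * 8.6 = 8.0734 dB


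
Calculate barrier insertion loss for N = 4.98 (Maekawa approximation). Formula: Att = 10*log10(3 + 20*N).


3 + 20*N = 3 + 20*4.98 = 102.6
Att = 10*log10(102.6) = 20.111 dB


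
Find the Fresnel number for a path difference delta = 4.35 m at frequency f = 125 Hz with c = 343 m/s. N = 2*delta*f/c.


N = 2*delta*f/c = 2*delta/lambda, where lambda = c/f
lambda = 343 / 125 = 2.744 m
N = 2 * 4.35 / 2.744 = 3.1706


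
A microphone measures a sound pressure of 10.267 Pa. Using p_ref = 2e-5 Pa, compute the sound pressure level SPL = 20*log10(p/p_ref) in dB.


p / p_ref = 10.267 / 2e-5 = 513350
SPL = 20 * log10(513350) = 114.21 dB


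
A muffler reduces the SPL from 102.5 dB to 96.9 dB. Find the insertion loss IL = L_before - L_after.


Insertion loss = SPL without muffler - SPL with muffler
IL = 102.5 - 96.9 = 5.6 dB


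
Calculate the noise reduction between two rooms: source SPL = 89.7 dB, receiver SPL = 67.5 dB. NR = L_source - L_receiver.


NR = L_source - L_receiver (difference between source and receiving room levels)
NR = 89.7 - 67.5 = 22.2 dB


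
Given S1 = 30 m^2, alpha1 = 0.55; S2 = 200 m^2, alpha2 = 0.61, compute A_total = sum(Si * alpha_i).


30 * 0.55 = 16.5
200 * 0.61 = 122
A_total = 16.5 + 122 = 138.5 m^2


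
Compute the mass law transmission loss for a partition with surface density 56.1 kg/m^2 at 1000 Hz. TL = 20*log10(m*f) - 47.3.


m * f = 56.1 * 1000 = 56100
20*log10(56100) = 94.9793 dB
TL = 94.9793 - 47.3 = 47.679 dB


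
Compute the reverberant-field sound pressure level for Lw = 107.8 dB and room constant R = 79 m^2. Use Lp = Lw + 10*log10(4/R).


4/R = 4/79 = 0.0506329
Lp = 107.8 + 10*log10(0.0506329) = 94.844 dB


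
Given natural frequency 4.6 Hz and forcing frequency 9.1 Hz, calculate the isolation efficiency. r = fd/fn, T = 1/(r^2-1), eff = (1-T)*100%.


r = 9.1 / 4.6 = 1.97826
r^2 - 1 = 1.97826^2 - 1 = 2.91351
T = 1/2.91351 = 0.343229
Efficiency = (1 - 0.343229)*100 = 65.677 %


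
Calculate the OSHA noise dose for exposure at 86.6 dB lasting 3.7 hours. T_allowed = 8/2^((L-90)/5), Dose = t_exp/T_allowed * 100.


T_allowed = 8 / 2^((86.6 - 90)/5) = 12.8171 hr
Dose = 3.7 / 12.8171 * 100 = 28.868 %


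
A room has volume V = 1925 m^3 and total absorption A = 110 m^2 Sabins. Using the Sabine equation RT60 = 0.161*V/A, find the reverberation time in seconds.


RT60 = 0.161 * 1925 / 110 = 2.8175 s


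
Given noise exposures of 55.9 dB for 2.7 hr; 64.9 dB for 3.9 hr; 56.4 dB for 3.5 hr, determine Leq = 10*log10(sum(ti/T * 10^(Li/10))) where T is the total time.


T_total = 2.7 + 3.9 + 3.5 = 10.1 hr
(2.7/10.1) * 10^(55.9/10) = 104002
(3.9/10.1) * 10^(64.9/10) = 1.19328e+06
(3.5/10.1) * 10^(56.4/10) = 151268
Sum = 104002 + 1.19328e+06 + 151268 = 1.44855e+06
Leq = 10*log10(1.44855e+06) = 61.609 dB


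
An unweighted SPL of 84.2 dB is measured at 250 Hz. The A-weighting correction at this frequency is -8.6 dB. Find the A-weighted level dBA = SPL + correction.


A-weighting table: 250 Hz -> -8.6 dB correction
SPL_A = SPL + correction = 84.2 + (-8.6) = 75.6 dBA


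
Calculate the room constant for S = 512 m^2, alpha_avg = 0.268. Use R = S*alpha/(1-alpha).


R = 512 * 0.268 / (1 - 0.268) = 187.45 m^2


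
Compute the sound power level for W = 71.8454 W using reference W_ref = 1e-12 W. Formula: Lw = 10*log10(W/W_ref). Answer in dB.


W / W_ref = 71.8454 / 1e-12 = 7.18454e+13
Lw = 10 * log10(7.18454e+13) = 138.56 dB


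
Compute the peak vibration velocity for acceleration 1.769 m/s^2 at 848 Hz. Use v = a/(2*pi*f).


omega = 2*pi*f = 2*pi*848 = 5328.14 rad/s
v = a / omega = 1.769 / 5328.14 = 0.00033201 m/s


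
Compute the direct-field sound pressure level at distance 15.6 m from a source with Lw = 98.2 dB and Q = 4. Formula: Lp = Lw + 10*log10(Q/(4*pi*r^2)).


4*pi*r^2 = 4*pi*15.6^2 = 3058.15 m^2
Q / (4*pi*r^2) = 4 / 3058.15 = 0.00130798
Lp = 98.2 + 10*log10(0.00130798) = 69.366 dB


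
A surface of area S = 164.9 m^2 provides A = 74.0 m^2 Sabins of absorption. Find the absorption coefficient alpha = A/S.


Absorption coefficient = absorbed power / incident power
alpha = A / S = 74.0 / 164.9 = 0.44876


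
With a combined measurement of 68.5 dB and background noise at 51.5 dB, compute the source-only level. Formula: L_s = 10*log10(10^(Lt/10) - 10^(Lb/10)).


10^(68.5/10) = 7.07946e+06
10^(51.5/10) = 141254
Difference = 7.07946e+06 - 141254 = 6.93821e+06
L_source = 10*log10(6.93821e+06) = 68.412 dB


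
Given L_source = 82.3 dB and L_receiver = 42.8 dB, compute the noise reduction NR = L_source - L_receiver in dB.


NR = L_source - L_receiver (difference between source and receiving room levels)
NR = 82.3 - 42.8 = 39.5 dB


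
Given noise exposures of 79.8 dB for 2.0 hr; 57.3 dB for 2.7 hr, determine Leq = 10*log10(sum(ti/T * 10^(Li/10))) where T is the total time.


T_total = 2.0 + 2.7 = 4.7 hr
(2.0/4.7) * 10^(79.8/10) = 4.0638e+07
(2.7/4.7) * 10^(57.3/10) = 308508
Sum = 4.0638e+07 + 308508 = 4.09465e+07
Leq = 10*log10(4.09465e+07) = 76.122 dB


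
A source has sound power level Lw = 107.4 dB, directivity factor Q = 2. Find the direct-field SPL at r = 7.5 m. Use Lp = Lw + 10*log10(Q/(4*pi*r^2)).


4*pi*r^2 = 4*pi*7.5^2 = 706.858 m^2
Q / (4*pi*r^2) = 2 / 706.858 = 0.00282942
Lp = 107.4 + 10*log10(0.00282942) = 81.917 dB


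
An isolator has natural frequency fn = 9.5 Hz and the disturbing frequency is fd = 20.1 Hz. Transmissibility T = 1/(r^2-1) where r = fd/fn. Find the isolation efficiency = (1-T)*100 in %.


r = 20.1 / 9.5 = 2.11579
r^2 - 1 = 2.11579^2 - 1 = 3.47657
T = 1/3.47657 = 0.28764
Efficiency = (1 - 0.28764)*100 = 71.236 %


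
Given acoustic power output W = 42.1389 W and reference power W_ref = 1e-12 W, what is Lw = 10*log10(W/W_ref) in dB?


W / W_ref = 42.1389 / 1e-12 = 4.21389e+13
Lw = 10 * log10(4.21389e+13) = 136.25 dB


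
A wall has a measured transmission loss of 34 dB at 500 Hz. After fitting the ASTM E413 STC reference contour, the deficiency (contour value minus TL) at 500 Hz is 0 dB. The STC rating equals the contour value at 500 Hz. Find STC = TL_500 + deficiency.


By ASTM E413, STC = value of the fitted reference contour at 500 Hz.
Contour value at 500 Hz = TL_500 + deficiency = 34 + 0 = 34
STC = 34


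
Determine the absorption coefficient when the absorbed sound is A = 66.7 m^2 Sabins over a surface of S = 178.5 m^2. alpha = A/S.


Absorption coefficient = absorbed power / incident power
alpha = A / S = 66.7 / 178.5 = 0.37367


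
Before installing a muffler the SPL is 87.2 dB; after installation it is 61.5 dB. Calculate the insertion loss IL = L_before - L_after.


Insertion loss = SPL without muffler - SPL with muffler
IL = 87.2 - 61.5 = 25.7 dB


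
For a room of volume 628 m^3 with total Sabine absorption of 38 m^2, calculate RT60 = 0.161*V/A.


RT60 = 0.161 * 628 / 38 = 2.6607 s


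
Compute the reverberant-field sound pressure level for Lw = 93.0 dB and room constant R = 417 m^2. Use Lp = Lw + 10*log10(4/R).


4/R = 4/417 = 0.00959233
Lp = 93.0 + 10*log10(0.00959233) = 72.819 dB


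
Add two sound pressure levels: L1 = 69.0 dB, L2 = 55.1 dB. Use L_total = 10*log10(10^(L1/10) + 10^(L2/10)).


10^(69.0/10) = 7.94328e+06
10^(55.1/10) = 323594
Sum = 7.94328e+06 + 323594 = 8.26687e+06
L_total = 10*log10(8.26687e+06) = 69.173 dB


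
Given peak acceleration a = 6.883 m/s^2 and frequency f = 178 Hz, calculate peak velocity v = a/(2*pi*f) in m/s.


omega = 2*pi*f = 2*pi*178 = 1118.41 rad/s
v = a / omega = 6.883 / 1118.41 = 0.0061543 m/s


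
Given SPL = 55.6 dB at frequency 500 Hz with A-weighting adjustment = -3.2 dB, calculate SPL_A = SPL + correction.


A-weighting table: 500 Hz -> -3.2 dB correction
SPL_A = SPL + correction = 55.6 + (-3.2) = 52.4 dBA


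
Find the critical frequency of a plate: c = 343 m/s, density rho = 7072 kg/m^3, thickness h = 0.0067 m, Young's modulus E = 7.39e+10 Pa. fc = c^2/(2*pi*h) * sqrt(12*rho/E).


12*rho/E = 12*7072/7.39e+10 = 1.14836e-06
sqrt(12*rho/E) = sqrt(1.14836e-06) = 0.00107162
c^2/(2*pi*h) = 343^2/(2*pi*0.0067) = 2.79469e+06
fc = 2.79469e+06 * 0.00107162 = 2994.8 Hz


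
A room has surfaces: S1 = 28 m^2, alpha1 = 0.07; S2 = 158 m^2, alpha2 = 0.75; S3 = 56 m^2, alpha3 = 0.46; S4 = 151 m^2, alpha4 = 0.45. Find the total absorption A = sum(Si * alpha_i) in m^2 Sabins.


28 * 0.07 = 1.96
158 * 0.75 = 118.5
56 * 0.46 = 25.76
151 * 0.45 = 67.95
A_total = 1.96 + 118.5 + 25.76 + 67.95 = 214.17 m^2


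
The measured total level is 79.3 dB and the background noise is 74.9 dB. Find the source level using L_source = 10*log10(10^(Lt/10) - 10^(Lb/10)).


10^(79.3/10) = 8.51138e+07
10^(74.9/10) = 3.0903e+07
Difference = 8.51138e+07 - 3.0903e+07 = 5.42108e+07
L_source = 10*log10(5.42108e+07) = 77.341 dB


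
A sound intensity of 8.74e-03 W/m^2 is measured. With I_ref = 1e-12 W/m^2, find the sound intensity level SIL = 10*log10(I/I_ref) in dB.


I / I_ref = 8.74e-03 / 1e-12 = 8.74e+09
SIL = 10 * log10(8.74e+09) = 99.415 dB


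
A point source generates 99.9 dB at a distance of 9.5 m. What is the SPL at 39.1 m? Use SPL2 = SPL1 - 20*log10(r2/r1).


r2/r1 = 39.1/9.5 = 4.11579
Correction = 20*log10(4.11579) = 12.2891 dB
SPL2 = 99.9 - 12.2891 = 87.611 dB


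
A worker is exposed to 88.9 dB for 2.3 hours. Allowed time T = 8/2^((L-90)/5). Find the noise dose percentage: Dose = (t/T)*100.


T_allowed = 8 / 2^((88.9 - 90)/5) = 9.31787 hr
Dose = 2.3 / 9.31787 * 100 = 24.684 %


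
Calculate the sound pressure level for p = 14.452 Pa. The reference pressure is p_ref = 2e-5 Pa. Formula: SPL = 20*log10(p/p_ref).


p / p_ref = 14.452 / 2e-5 = 722600
SPL = 20 * log10(722600) = 117.18 dB


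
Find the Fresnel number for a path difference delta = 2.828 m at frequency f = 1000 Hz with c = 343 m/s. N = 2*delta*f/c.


N = 2*delta*f/c = 2*delta/lambda, where lambda = c/f
lambda = 343 / 1000 = 0.343 m
N = 2 * 2.828 / 0.343 = 16.49


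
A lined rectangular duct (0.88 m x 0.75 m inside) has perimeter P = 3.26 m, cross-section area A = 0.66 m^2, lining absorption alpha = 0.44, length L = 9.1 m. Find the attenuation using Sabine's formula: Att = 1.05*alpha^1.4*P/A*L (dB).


alpha^1.4 = 0.44^1.4 = 0.316835
Attenuation rate = 1.05 * alpha^1.4 * P / A
= 1.05 * 0.316835 * 3.26 / 0.66 = 1.64322 dB/m
Total Att = 1.64322 * 9.1 = 14.953 dB


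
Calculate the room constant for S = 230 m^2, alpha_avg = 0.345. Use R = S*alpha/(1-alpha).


R = 230 * 0.345 / (1 - 0.345) = 121.15 m^2


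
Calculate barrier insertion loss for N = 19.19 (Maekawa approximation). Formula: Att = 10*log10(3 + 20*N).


3 + 20*N = 3 + 20*19.19 = 386.8
Att = 10*log10(386.8) = 25.875 dB


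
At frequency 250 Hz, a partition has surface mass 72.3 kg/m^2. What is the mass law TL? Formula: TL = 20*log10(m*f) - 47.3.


m * f = 72.3 * 250 = 18075
20*log10(18075) = 85.1416 dB
TL = 85.1416 - 47.3 = 37.842 dB


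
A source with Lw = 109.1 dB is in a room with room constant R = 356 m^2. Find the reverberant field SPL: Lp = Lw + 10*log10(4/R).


4/R = 4/356 = 0.011236
Lp = 109.1 + 10*log10(0.011236) = 89.606 dB


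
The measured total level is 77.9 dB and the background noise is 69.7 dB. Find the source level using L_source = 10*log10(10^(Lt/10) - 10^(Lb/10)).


10^(77.9/10) = 6.16595e+07
10^(69.7/10) = 9.33254e+06
Difference = 6.16595e+07 - 9.33254e+06 = 5.2327e+07
L_source = 10*log10(5.2327e+07) = 77.187 dB


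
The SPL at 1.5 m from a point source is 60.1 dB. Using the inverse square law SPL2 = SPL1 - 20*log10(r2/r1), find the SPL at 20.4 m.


r2/r1 = 20.4/1.5 = 13.6
Correction = 20*log10(13.6) = 22.6708 dB
SPL2 = 60.1 - 22.6708 = 37.429 dB


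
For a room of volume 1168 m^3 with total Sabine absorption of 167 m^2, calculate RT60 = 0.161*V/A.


RT60 = 0.161 * 1168 / 167 = 1.126 s


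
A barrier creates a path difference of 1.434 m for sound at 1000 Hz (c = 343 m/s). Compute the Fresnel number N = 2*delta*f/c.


N = 2*delta*f/c = 2*delta/lambda, where lambda = c/f
lambda = 343 / 1000 = 0.343 m
N = 2 * 1.434 / 0.343 = 8.3615


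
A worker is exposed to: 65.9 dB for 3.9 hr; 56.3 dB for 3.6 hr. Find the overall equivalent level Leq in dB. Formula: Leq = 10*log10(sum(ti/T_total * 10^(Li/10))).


T_total = 3.9 + 3.6 = 7.5 hr
(3.9/7.5) * 10^(65.9/10) = 2.02303e+06
(3.6/7.5) * 10^(56.3/10) = 204758
Sum = 2.02303e+06 + 204758 = 2.22779e+06
Leq = 10*log10(2.22779e+06) = 63.479 dB


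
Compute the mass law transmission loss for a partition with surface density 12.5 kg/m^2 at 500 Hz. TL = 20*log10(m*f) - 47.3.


m * f = 12.5 * 500 = 6250
20*log10(6250) = 75.9176 dB
TL = 75.9176 - 47.3 = 28.618 dB


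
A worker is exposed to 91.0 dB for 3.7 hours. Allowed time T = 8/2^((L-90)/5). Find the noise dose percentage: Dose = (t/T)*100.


T_allowed = 8 / 2^((91.0 - 90)/5) = 6.9644 hr
Dose = 3.7 / 6.9644 * 100 = 53.127 %


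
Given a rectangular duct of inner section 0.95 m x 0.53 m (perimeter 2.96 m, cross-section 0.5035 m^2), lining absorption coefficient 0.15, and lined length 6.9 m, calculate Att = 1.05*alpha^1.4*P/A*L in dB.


alpha^1.4 = 0.15^1.4 = 0.0702308
Attenuation rate = 1.05 * alpha^1.4 * P / A
= 1.05 * 0.0702308 * 2.96 / 0.5035 = 0.43352 dB/m
Total Att = 0.43352 * 6.9 = 2.9913 dB


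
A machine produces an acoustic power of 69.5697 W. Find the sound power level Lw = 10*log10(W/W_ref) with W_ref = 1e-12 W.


W / W_ref = 69.5697 / 1e-12 = 6.95697e+13
Lw = 10 * log10(6.95697e+13) = 138.42 dB


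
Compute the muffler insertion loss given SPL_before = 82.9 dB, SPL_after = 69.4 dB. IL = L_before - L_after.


Insertion loss = SPL without muffler - SPL with muffler
IL = 82.9 - 69.4 = 13.5 dB


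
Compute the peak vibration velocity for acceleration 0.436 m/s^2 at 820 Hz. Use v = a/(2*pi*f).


omega = 2*pi*f = 2*pi*820 = 5152.21 rad/s
v = a / omega = 0.436 / 5152.21 = 8.4624e-05 m/s


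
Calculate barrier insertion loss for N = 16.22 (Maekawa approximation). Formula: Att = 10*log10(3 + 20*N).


3 + 20*N = 3 + 20*16.22 = 327.4
Att = 10*log10(327.4) = 25.151 dB


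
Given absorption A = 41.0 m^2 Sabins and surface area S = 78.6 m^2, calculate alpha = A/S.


Absorption coefficient = absorbed power / incident power
alpha = A / S = 41.0 / 78.6 = 0.52163


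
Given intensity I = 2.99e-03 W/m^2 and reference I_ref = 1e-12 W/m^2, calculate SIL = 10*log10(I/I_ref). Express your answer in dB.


I / I_ref = 2.99e-03 / 1e-12 = 2.99e+09
SIL = 10 * log10(2.99e+09) = 94.757 dB


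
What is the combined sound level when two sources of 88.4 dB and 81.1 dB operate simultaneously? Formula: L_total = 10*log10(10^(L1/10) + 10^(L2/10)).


10^(88.4/10) = 6.91831e+08
10^(81.1/10) = 1.28825e+08
Sum = 6.91831e+08 + 1.28825e+08 = 8.20656e+08
L_total = 10*log10(8.20656e+08) = 89.142 dB


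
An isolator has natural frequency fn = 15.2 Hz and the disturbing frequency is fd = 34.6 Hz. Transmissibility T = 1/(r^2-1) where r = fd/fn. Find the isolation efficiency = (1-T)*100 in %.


r = 34.6 / 15.2 = 2.27632
r^2 - 1 = 2.27632^2 - 1 = 4.18163
T = 1/4.18163 = 0.239141
Efficiency = (1 - 0.239141)*100 = 76.086 %


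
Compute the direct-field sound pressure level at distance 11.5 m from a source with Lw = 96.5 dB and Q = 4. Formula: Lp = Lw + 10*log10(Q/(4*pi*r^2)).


4*pi*r^2 = 4*pi*11.5^2 = 1661.9 m^2
Q / (4*pi*r^2) = 4 / 1661.9 = 0.00240688
Lp = 96.5 + 10*log10(0.00240688) = 70.315 dB


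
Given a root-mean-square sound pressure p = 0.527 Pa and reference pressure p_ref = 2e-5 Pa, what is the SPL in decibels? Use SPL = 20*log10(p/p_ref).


p / p_ref = 0.527 / 2e-5 = 26350
SPL = 20 * log10(26350) = 88.416 dB


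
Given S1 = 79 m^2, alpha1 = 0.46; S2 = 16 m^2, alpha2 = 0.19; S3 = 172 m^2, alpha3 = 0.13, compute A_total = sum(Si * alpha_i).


79 * 0.46 = 36.34
16 * 0.19 = 3.04
172 * 0.13 = 22.36
A_total = 36.34 + 3.04 + 22.36 = 61.74 m^2


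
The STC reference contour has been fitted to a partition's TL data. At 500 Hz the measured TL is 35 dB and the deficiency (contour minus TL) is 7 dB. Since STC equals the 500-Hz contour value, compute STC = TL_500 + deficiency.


By ASTM E413, STC = value of the fitted reference contour at 500 Hz.
Contour value at 500 Hz = TL_500 + deficiency = 35 + 7 = 42
STC = 42


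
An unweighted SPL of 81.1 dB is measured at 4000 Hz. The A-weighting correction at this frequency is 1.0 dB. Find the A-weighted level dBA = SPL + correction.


A-weighting table: 4000 Hz -> 1.0 dB correction
SPL_A = SPL + correction = 81.1 + (1.0) = 82.1 dBA


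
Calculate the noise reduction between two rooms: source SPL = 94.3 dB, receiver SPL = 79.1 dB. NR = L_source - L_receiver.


NR = L_source - L_receiver (difference between source and receiving room levels)
NR = 94.3 - 79.1 = 15.2 dB


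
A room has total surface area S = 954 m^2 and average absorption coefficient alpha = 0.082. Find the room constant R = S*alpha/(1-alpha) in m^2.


R = 954 * 0.082 / (1 - 0.082) = 85.216 m^2


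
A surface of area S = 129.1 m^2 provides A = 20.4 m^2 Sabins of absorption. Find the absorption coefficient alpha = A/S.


Absorption coefficient = absorbed power / incident power
alpha = A / S = 20.4 / 129.1 = 0.15802


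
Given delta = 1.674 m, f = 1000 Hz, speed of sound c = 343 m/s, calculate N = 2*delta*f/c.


N = 2*delta*f/c = 2*delta/lambda, where lambda = c/f
lambda = 343 / 1000 = 0.343 m
N = 2 * 1.674 / 0.343 = 9.7609


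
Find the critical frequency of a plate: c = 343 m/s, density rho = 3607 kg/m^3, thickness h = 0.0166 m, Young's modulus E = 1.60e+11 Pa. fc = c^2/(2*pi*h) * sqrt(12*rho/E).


12*rho/E = 12*3607/1.60e+11 = 2.70525e-07
sqrt(12*rho/E) = sqrt(2.70525e-07) = 0.00052012
c^2/(2*pi*h) = 343^2/(2*pi*0.0166) = 1.12798e+06
fc = 1.12798e+06 * 0.00052012 = 586.68 Hz


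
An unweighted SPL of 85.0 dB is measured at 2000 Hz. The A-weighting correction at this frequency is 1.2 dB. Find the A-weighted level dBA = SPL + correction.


A-weighting table: 2000 Hz -> 1.2 dB correction
SPL_A = SPL + correction = 85.0 + (1.2) = 86.2 dBA


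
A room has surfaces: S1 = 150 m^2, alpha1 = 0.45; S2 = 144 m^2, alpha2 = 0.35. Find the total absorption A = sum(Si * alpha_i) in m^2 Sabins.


150 * 0.45 = 67.5
144 * 0.35 = 50.4
A_total = 67.5 + 50.4 = 117.9 m^2


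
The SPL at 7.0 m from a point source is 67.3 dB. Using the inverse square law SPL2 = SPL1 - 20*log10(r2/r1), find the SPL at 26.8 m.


r2/r1 = 26.8/7.0 = 3.82857
Correction = 20*log10(3.82857) = 11.6607 dB
SPL2 = 67.3 - 11.6607 = 55.639 dB


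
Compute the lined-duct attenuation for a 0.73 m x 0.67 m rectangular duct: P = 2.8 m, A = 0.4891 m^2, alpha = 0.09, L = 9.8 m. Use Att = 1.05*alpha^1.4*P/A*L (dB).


alpha^1.4 = 0.09^1.4 = 0.034351
Attenuation rate = 1.05 * alpha^1.4 * P / A
= 1.05 * 0.034351 * 2.8 / 0.4891 = 0.206485 dB/m
Total Att = 0.206485 * 9.8 = 2.0236 dB


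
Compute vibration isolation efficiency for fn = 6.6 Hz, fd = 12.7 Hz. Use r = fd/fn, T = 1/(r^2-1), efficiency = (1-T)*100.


r = 12.7 / 6.6 = 1.92424
r^2 - 1 = 1.92424^2 - 1 = 2.7027
T = 1/2.7027 = 0.37
Efficiency = (1 - 0.37)*100 = 63 %


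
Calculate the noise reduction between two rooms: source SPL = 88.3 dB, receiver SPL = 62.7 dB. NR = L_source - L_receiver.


NR = L_source - L_receiver (difference between source and receiving room levels)
NR = 88.3 - 62.7 = 25.6 dB


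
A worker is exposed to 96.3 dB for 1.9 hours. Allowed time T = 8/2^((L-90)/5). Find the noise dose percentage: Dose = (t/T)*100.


T_allowed = 8 / 2^((96.3 - 90)/5) = 3.34035 hr
Dose = 1.9 / 3.34035 * 100 = 56.88 %


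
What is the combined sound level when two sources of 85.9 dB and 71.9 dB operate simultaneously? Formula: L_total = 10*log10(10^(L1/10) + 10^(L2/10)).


10^(85.9/10) = 3.89045e+08
10^(71.9/10) = 1.54882e+07
Sum = 3.89045e+08 + 1.54882e+07 = 4.04533e+08
L_total = 10*log10(4.04533e+08) = 86.07 dB


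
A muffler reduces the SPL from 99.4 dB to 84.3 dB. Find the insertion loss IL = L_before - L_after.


Insertion loss = SPL without muffler - SPL with muffler
IL = 99.4 - 84.3 = 15.1 dB


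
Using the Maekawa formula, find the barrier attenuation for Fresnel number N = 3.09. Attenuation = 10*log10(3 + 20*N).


3 + 20*N = 3 + 20*3.09 = 64.8
Att = 10*log10(64.8) = 18.116 dB


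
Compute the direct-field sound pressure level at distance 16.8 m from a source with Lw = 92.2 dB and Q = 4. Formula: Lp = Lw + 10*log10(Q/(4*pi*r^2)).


4*pi*r^2 = 4*pi*16.8^2 = 3546.73 m^2
Q / (4*pi*r^2) = 4 / 3546.73 = 0.0011278
Lp = 92.2 + 10*log10(0.0011278) = 62.722 dB


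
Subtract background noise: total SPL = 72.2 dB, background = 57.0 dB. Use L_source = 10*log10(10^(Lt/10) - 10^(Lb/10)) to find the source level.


10^(72.2/10) = 1.65959e+07
10^(57.0/10) = 501187
Difference = 1.65959e+07 - 501187 = 1.60947e+07
L_source = 10*log10(1.60947e+07) = 72.067 dB


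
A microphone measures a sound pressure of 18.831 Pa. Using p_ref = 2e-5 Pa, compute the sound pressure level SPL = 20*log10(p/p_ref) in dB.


p / p_ref = 18.831 / 2e-5 = 941550
SPL = 20 * log10(941550) = 119.48 dB


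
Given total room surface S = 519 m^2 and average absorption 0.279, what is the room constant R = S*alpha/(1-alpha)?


R = 519 * 0.279 / (1 - 0.279) = 200.83 m^2


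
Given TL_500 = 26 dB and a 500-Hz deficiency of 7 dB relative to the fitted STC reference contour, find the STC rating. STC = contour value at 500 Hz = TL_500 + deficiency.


By ASTM E413, STC = value of the fitted reference contour at 500 Hz.
Contour value at 500 Hz = TL_500 + deficiency = 26 + 7 = 33
STC = 33


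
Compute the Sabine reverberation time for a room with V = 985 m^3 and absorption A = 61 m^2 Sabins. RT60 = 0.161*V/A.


RT60 = 0.161 * 985 / 61 = 2.5998 s


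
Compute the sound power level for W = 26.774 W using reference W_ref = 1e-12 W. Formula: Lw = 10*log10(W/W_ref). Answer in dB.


W / W_ref = 26.774 / 1e-12 = 2.6774e+13
Lw = 10 * log10(2.6774e+13) = 134.28 dB


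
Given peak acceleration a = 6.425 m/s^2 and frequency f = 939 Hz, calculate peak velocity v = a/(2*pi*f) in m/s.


omega = 2*pi*f = 2*pi*939 = 5899.91 rad/s
v = a / omega = 6.425 / 5899.91 = 0.001089 m/s


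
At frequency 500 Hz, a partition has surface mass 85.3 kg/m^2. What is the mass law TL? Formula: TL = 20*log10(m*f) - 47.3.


m * f = 85.3 * 500 = 42650
20*log10(42650) = 92.5984 dB
TL = 92.5984 - 47.3 = 45.298 dB


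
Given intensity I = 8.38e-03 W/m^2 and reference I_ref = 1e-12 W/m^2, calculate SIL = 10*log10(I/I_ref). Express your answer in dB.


I / I_ref = 8.38e-03 / 1e-12 = 8.38e+09
SIL = 10 * log10(8.38e+09) = 99.232 dB


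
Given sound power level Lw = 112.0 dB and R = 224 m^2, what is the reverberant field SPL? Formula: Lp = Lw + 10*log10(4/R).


4/R = 4/224 = 0.0178571
Lp = 112.0 + 10*log10(0.0178571) = 94.518 dB


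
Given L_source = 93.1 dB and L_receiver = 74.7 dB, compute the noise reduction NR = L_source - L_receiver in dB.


NR = L_source - L_receiver (difference between source and receiving room levels)
NR = 93.1 - 74.7 = 18.4 dB


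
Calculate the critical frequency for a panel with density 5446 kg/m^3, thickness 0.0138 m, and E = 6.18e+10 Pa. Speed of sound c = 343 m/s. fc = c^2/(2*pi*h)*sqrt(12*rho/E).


12*rho/E = 12*5446/6.18e+10 = 1.05748e-06
sqrt(12*rho/E) = sqrt(1.05748e-06) = 0.00102834
c^2/(2*pi*h) = 343^2/(2*pi*0.0138) = 1.35684e+06
fc = 1.35684e+06 * 0.00102834 = 1395.3 Hz
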